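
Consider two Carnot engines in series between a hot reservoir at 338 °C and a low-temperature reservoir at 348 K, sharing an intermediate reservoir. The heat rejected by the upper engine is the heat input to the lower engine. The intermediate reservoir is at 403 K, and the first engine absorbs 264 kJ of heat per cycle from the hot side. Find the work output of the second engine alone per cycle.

W₂ ≈ 23.8 kJ

T_H = 338 °C → 338 + 273.15 = 611.15 K.
Heat entering the second stage: Q_m = Q_H·(T_m/T_H) = 264 × 403.00/611.15 = 174 kJ.
Second-stage efficiency η₂ = 1 − T_C/T_m = 1 − 348.00/403.00 = 0.1365, so W₂ = η₂·Q_m = 23.8 kJ.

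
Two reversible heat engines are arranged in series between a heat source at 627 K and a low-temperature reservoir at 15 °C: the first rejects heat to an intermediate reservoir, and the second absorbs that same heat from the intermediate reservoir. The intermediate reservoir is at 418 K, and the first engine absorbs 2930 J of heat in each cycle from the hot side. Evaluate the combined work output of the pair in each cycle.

W_total ≈ 1583 J

T_C = 15 °C → 15 + 273.15 = 288.15 K.
Two reversible stages in series are equivalent to a single Carnot engine between T_H and T_C, so η_total = 1 − T_C/T_H = 1 − 288.15/627.00 = 0.5404.
W_total = η_total · Q_H = 0.5404 × 2930 = 1583 J.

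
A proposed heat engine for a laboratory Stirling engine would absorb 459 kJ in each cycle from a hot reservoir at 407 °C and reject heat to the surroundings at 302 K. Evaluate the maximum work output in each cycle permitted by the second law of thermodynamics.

W_max ≈ 255.2 kJ

T_H = 407 °C → 407 + 273.15 = 680.15 K.
The second-law ceiling is the Carnot efficiency, η_max = 1 − T_C/T_H = 1 − 302.00/680.15 = 0.5560.
W_max = η_max · Q_H = 0.5560 × 459 = 255.2 kJ.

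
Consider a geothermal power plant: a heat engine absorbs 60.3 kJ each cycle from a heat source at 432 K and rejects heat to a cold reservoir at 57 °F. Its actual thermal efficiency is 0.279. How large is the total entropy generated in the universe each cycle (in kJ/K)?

ΔS_univ ≈ 0.01188 kJ/K

T_C = 57 °F → (57 − 32) × 5/9 = 13.89 °C = 287.04 K.
W = η·Q_H = 0.279 × 60.3 = 16.82 kJ, so Q_C = Q_H − W = 43.48 kJ.
The hot reservoir loses entropy Q_H/T_H = 60.3/432.00 = 0.1396 kJ/K; the cold reservoir gains Q_C/T_C = 43.48/287.04 = 0.1515 kJ/K.
ΔS_univ = −Q_H/T_H + Q_C/T_C = 0.01188 kJ/K (> 0, since η = 0.279 < η_Carnot = 0.336).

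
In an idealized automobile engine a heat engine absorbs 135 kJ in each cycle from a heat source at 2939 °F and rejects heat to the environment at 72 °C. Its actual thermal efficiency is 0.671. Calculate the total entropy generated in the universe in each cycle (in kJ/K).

ΔS_univ ≈ 0.0572 kJ/K

T_H = 2939 °F → (2939 − 32) × 5/9 = 1615.00 °C = 1888.15 K.
T_C = 72 °C → 72 + 273.15 = 345.15 K.
W = η·Q_H = 0.671 × 135 = 90.59 kJ, so Q_C = Q_H − W = 44.41 kJ.
Entropy balance on the reservoirs: −Q_H/T_H = -0.07150 kJ/K, +Q_C/T_C = 0.1287 kJ/K.
ΔS_univ = −Q_H/T_H + Q_C/T_C = 0.0572 kJ/K (> 0, since η = 0.671 < η_Carnot = 0.817).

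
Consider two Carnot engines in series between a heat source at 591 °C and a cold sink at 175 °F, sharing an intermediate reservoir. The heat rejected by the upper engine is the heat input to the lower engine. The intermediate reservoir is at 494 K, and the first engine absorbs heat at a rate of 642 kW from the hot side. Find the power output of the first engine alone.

Ẇ₁ ≈ 275 kW

T_H = 591 °C → 591 + 273.15 = 864.15 K.
T_C = 175 °F → (175 − 32) × 5/9 = 79.44 °C = 352.59 K.
First-stage efficiency η₁ = 1 − T_m/T_H = 1 − 494.00/864.15 = 0.4283.
W₁ = η₁·Q_H = 0.4283 × 642 = 275 kW.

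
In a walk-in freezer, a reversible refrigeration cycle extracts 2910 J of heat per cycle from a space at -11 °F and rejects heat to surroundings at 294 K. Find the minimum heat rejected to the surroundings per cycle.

Q_H ≈ 3432 J

T_C = -11 °F → (-11 − 32) × 5/9 = -23.89 °C = 249.26 K.
For a reversible cycle Q_H/Q_C = T_H/T_C, so Q_H = Q_C·T_H/T_C = 2910 × 294.00/249.26 = 3432 J.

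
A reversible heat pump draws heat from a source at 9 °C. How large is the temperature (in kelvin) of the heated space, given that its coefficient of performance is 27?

T_H ≈ 293 K

T_C = 9 °C → 9 + 273.15 = 282.15 K.
COP_HP = T_H/(T_H − T_C) ⇒ T_H = T_C·COP_HP/(COP_HP − 1) = 282.15 × 27/(27 − 1) = 293 K.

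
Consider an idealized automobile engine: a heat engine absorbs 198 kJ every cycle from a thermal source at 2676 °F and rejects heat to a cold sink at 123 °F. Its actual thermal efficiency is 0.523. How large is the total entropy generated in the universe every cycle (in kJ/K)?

T_H = 2676 °F → (2676 − 32) × 5/9 = 1468.89 °C = 1742.04 K.
T_C = 123 °F → (123 − 32) × 5/9 = 50.56 °C = 323.71 K.
W = η·Q_H = 0.523 × 198 = 103.6 kJ, so Q_C = Q_H − W = 94.45 kJ.
Entropy balance on the reservoirs: −Q_H/T_H = -0.1137 kJ/K, +Q_C/T_C = 0.2918 kJ/K.
ΔS_univ = −Q_H/T_H + Q_C/T_C = 0.178 kJ/K (> 0, since η = 0.523 < η_Carnot = 0.814).

ΔS_univ ≈ 0.178 kJ/K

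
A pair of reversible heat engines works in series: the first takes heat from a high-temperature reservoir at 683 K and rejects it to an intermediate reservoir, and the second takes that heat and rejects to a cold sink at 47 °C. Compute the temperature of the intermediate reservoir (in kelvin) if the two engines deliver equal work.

T_C = 47 °C → 47 + 273.15 = 320.15 K.
For reversible stages Q_m = Q_H·(T_m/T_H). Setting W₁ = Q_H(1 − T_m/T_H) equal to W₂ = Q_m(1 − T_C/T_m) = Q_H·(T_m − T_C)/T_H gives T_H − T_m = T_m − T_C, so T_m = (T_H + T_C)/2 = (683.00 + 320.15)/2 = 501.6 K.

T_m ≈ 501.6 K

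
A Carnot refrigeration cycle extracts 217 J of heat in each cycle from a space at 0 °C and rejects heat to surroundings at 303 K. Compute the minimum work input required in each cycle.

T_C = 0 °C → 0 + 273.15 = 273.15 K.
Carnot COP: COP_R = T_C/(T_H − T_C) = 273.15/29.85 = 9.1508.
W = Q_C/COP_R = 217/9.1508 = 23.71 J.

W_in ≈ 23.71 J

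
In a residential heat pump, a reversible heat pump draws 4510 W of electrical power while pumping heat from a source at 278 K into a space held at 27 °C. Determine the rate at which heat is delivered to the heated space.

T_H = 27 °C → 27 + 273.15 = 300.15 K.
COP_HP = T_H/(T_H − T_C) = 300.15/22.15 = 13.5508.
Q_H = COP_HP · W = 13.5508 × 4510 = 61100 W.

Q̇_H ≈ 61100 W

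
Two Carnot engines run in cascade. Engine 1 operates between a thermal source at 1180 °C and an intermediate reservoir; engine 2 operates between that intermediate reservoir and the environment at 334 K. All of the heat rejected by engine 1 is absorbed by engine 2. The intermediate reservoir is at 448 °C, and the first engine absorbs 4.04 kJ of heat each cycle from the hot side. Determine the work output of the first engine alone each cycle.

T_H = 1180 °C → 1180 + 273.15 = 1453.15 K.
T_m = 448 °C → 448 + 273.15 = 721.15 K.
First-stage efficiency η₁ = 1 − T_m/T_H = 1 − 721.15/1453.15 = 0.5037.
W₁ = η₁·Q_H = 0.5037 × 4.04 = 2.035 kJ.

W₁ ≈ 2.035 kJ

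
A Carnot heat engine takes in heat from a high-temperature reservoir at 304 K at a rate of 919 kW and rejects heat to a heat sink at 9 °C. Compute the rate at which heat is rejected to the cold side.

T_C = 9 °C → 9 + 273.15 = 282.15 K.
Since the cycle is reversible, η = 1 − T_C/T_H = 1 − 282.15/304.00 = 0.0719.
For a reversible cycle Q_C/Q_H = T_C/T_H, so Q_C = 919 × 282.15/304.00 = 853 kW.

Q̇_C ≈ 853 kW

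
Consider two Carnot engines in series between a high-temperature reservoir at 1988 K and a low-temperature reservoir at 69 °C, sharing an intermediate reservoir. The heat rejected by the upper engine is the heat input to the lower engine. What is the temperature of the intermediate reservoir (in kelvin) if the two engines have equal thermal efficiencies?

T_m ≈ 825 K

T_C = 69 °C → 69 + 273.15 = 342.15 K.
Equal efficiencies require 1 − T_m/T_H = 1 − T_C/T_m, i.e. T_m/T_H = T_C/T_m, so T_m = √(T_H·T_C) = √(1988.00 × 342.15) = 825 K.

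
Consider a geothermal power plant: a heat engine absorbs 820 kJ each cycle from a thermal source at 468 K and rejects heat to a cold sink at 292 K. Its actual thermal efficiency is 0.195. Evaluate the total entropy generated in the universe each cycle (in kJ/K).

ΔS_univ ≈ 0.5085 kJ/K

W = η·Q_H = 0.195 × 820 = 159.9 kJ, so Q_C = Q_H − W = 660.1 kJ.
Entropy balance on the reservoirs: −Q_H/T_H = -1.752 kJ/K, +Q_C/T_C = 2.261 kJ/K.
ΔS_univ = −Q_H/T_H + Q_C/T_C = 0.5085 kJ/K (> 0, since η = 0.195 < η_Carnot = 0.376).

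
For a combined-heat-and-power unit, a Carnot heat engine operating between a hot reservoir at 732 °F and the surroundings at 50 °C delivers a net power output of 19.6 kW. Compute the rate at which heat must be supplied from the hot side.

Q̇_H ≈ 38.3 kW

T_H = 732 °F → (732 − 32) × 5/9 = 388.89 °C = 662.04 K.
T_C = 50 °C → 50 + 273.15 = 323.15 K.
The Carnot efficiency is η = 1 − T_C/T_H = 1 − 323.15/662.04 = 0.5119.
Q_H = W/η = 19.6/0.5119 = 38.3 kW.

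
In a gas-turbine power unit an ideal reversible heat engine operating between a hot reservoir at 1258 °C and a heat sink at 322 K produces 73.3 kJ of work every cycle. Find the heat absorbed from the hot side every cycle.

Q_H ≈ 92.8 kJ

T_H = 1258 °C → 1258 + 273.15 = 1531.15 K.
η_rev = 1 − T_C/T_H = 1 − 322.00/1531.15 = 0.7897.
Q_H = W/η = 73.3/0.7897 = 92.8 kJ.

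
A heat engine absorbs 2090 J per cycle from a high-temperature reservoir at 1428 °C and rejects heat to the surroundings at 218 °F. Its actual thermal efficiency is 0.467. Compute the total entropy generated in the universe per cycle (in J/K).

ΔS_univ ≈ 1.730 J/K

T_H = 1428 °C → 1428 + 273.15 = 1701.15 K.
T_C = 218 °F → (218 − 32) × 5/9 = 103.33 °C = 376.48 K.
W = η·Q_H = 0.467 × 2090 = 976.0 J, so Q_C = Q_H − W = 1114 J.
Reservoir entropy changes: ΔS_H = −Q_H/T_H = −2090/1701.15 = -1.229 J/K and ΔS_C = +Q_C/T_C = 1114/376.48 = 2.959 J/K.
ΔS_univ = −Q_H/T_H + Q_C/T_C = 1.730 J/K (> 0, since η = 0.467 < η_Carnot = 0.779).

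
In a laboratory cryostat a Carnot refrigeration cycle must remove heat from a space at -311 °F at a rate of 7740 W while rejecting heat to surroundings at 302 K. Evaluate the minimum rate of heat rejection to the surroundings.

T_C = -311 °F → (-311 − 32) × 5/9 = -190.56 °C = 82.59 K.
For a reversible cycle Q_H/Q_C = T_H/T_C, so Q_H = Q_C·T_H/T_C = 7740 × 302.00/82.59 = 28300 W.

Q̇_H ≈ 28300 W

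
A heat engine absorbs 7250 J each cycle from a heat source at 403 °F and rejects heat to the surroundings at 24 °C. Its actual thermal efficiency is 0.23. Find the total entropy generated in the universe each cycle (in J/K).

ΔS_univ ≈ 3.66 J/K

T_H = 403 °F → (403 − 32) × 5/9 = 206.11 °C = 479.26 K.
T_C = 24 °C → 24 + 273.15 = 297.15 K.
W = η·Q_H = 0.23 × 7250 = 1668 J, so Q_C = Q_H − W = 5582 J.
The hot reservoir loses entropy Q_H/T_H = 7250/479.26 = 15.13 J/K; the cold reservoir gains Q_C/T_C = 5582/297.15 = 18.79 J/K.
ΔS_univ = −Q_H/T_H + Q_C/T_C = 3.66 J/K (> 0, since η = 0.23 < η_Carnot = 0.380).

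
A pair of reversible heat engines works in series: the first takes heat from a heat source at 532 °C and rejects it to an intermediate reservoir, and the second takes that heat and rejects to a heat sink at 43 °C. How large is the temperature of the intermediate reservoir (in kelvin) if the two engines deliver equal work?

T_H = 532 °C → 532 + 273.15 = 805.15 K.
T_C = 43 °C → 43 + 273.15 = 316.15 K.
For reversible stages Q_m = Q_H·(T_m/T_H). Setting W₁ = Q_H(1 − T_m/T_H) equal to W₂ = Q_m(1 − T_C/T_m) = Q_H·(T_m − T_C)/T_H gives T_H − T_m = T_m − T_C, so T_m = (T_H + T_C)/2 = (805.15 + 316.15)/2 = 561 K.

T_m ≈ 561 K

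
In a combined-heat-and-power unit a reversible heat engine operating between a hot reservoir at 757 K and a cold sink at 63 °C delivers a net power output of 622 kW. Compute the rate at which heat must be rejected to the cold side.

T_C = 63 °C → 63 + 273.15 = 336.15 K.
Since the cycle is reversible, η = 1 − T_C/T_H = 1 − 336.15/757.00 = 0.5559.
Since Q_C/Q_H = T_C/T_H and Q_H = W/η, Q_C = W·T_C/(T_H − T_C) = 622 × 336.15/420.85 = 497 kW.

Q̇_C ≈ 497 kW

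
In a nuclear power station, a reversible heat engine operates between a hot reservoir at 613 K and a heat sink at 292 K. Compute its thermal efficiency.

η ≈ 0.5237

Carnot efficiency: η = 1 − T_C/T_H = 1 − 292.00/613.00 = 0.5237.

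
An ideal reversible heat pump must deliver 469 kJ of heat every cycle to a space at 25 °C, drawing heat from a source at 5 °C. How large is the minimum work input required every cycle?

T_H = 25 °C → 25 + 273.15 = 298.15 K.
T_C = 5 °C → 5 + 273.15 = 278.15 K.
Reversible heating COP: COP_HP = T_H/(T_H − T_C) = 298.15/20.00 = 14.9075.
W = Q_H/COP_HP = 469/14.9075 = 31.5 kJ.

W_in ≈ 31.5 kJ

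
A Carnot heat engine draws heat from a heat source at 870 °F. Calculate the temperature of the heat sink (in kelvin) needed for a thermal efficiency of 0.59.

T_C ≈ 302.9 K

T_H = 870 °F → (870 − 32) × 5/9 = 465.56 °C = 738.71 K.
From η = 1 − T_C/T_H, T_C = T_H·(1 − η) = 738.71 × (1 − 0.59) = 302.9 K.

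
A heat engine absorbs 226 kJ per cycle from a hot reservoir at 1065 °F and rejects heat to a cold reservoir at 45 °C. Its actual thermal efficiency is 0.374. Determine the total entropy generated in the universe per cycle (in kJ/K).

T_H = 1065 °F → (1065 − 32) × 5/9 = 573.89 °C = 847.04 K.
T_C = 45 °C → 45 + 273.15 = 318.15 K.
W = η·Q_H = 0.374 × 226 = 84.52 kJ, so Q_C = Q_H − W = 141.5 kJ.
Reservoir entropy changes: ΔS_H = −Q_H/T_H = −226/847.04 = -0.2668 kJ/K and ΔS_C = +Q_C/T_C = 141.5/318.15 = 0.4447 kJ/K.
ΔS_univ = −Q_H/T_H + Q_C/T_C = 0.178 kJ/K (> 0, since η = 0.374 < η_Carnot = 0.624).

ΔS_univ ≈ 0.178 kJ/K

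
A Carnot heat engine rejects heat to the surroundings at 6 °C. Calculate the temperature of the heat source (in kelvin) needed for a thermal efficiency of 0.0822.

T_H ≈ 304 K

T_C = 6 °C → 6 + 273.15 = 279.15 K.
From η = 1 − T_C/T_H, solving for T_H gives T_H = T_C/(1 − η) = 279.15/(1 − 0.0822) = 304 K.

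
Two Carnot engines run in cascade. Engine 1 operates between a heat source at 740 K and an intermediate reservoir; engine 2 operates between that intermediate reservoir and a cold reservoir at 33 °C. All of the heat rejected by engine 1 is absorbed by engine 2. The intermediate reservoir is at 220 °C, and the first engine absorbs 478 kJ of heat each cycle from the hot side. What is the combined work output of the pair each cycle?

W_total ≈ 280 kJ

T_C = 33 °C → 33 + 273.15 = 306.15 K.
Two reversible stages in series are equivalent to a single Carnot engine between T_H and T_C, so η_total = 1 − T_C/T_H = 1 − 306.15/740.00 = 0.5863.
W_total = η_total · Q_H = 0.5863 × 478 = 280 kJ.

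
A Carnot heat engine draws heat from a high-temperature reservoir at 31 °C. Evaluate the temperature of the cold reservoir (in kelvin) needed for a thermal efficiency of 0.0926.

T_C ≈ 276 K

T_H = 31 °C → 31 + 273.15 = 304.15 K.
From η = 1 − T_C/T_H, T_C = T_H·(1 − η) = 304.15 × (1 − 0.0926) = 276 K.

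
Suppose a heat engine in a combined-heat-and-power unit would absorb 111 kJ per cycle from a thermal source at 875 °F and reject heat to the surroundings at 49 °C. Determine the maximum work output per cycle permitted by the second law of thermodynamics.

W_max ≈ 62.8 kJ

T_H = 875 °F → (875 − 32) × 5/9 = 468.33 °C = 741.48 K.
T_C = 49 °C → 49 + 273.15 = 322.15 K.
No engine can exceed the Carnot limit: η_max = 1 − T_C/T_H = 1 − 322.15/741.48 = 0.5655.
W_max = η_max · Q_H = 0.5655 × 111 = 62.8 kJ.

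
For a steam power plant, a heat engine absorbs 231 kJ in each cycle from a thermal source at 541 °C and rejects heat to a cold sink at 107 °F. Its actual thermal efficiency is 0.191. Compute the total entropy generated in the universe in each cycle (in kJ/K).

T_H = 541 °C → 541 + 273.15 = 814.15 K.
T_C = 107 °F → (107 − 32) × 5/9 = 41.67 °C = 314.82 K.
W = η·Q_H = 0.191 × 231 = 44.12 kJ, so Q_C = Q_H − W = 186.9 kJ.
Reservoir entropy changes: ΔS_H = −Q_H/T_H = −231/814.15 = -0.2837 kJ/K and ΔS_C = +Q_C/T_C = 186.9/314.82 = 0.5936 kJ/K.
ΔS_univ = −Q_H/T_H + Q_C/T_C = 0.3099 kJ/K (> 0, since η = 0.191 < η_Carnot = 0.613).

ΔS_univ ≈ 0.3099 kJ/K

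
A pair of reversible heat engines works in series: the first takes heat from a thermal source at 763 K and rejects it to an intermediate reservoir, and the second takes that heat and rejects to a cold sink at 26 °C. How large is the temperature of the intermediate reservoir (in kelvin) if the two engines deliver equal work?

T_m ≈ 531 K

T_C = 26 °C → 26 + 273.15 = 299.15 K.
For reversible stages Q_m = Q_H·(T_m/T_H). Setting W₁ = Q_H(1 − T_m/T_H) equal to W₂ = Q_m(1 − T_C/T_m) = Q_H·(T_m − T_C)/T_H gives T_H − T_m = T_m − T_C, so T_m = (T_H + T_C)/2 = (763.00 + 299.15)/2 = 531 K.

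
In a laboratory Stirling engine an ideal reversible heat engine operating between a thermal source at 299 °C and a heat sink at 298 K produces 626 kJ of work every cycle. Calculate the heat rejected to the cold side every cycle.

Q_C ≈ 680 kJ

T_H = 299 °C → 299 + 273.15 = 572.15 K.
The Carnot efficiency is η = 1 − T_C/T_H = 1 − 298.00/572.15 = 0.4792.
Since Q_C/Q_H = T_C/T_H and Q_H = W/η, Q_C = W·T_C/(T_H − T_C) = 626 × 298.00/274.15 = 680 kJ.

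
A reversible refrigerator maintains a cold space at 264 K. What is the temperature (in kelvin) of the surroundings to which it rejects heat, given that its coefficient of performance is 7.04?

COP_R = T_C/(T_H − T_C) ⇒ T_H = T_C·(1 + 1/COP_R) = 264.00 × (1 + 1/7.04) = 301.5 K.

T_H ≈ 301.5 K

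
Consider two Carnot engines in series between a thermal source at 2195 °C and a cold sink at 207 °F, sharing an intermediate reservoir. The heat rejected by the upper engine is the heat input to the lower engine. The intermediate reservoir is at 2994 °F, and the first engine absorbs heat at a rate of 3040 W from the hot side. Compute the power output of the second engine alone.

Ẇ₂ ≈ 1910 W

T_H = 2195 °C → 2195 + 273.15 = 2468.15 K.
T_C = 207 °F → (207 − 32) × 5/9 = 97.22 °C = 370.37 K.
T_m = 2994 °F → (2994 − 32) × 5/9 = 1645.56 °C = 1918.71 K.
Heat entering the second stage: Q_m = Q_H·(T_m/T_H) = 3040 × 1918.71/2468.15 = 2360 W.
Second-stage efficiency η₂ = 1 − T_C/T_m = 1 − 370.37/1918.71 = 0.8070, so W₂ = η₂·Q_m = 1910 W.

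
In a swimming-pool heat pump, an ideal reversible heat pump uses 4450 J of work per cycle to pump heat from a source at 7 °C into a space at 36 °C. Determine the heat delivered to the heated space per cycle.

T_H = 36 °C → 36 + 273.15 = 309.15 K.
T_C = 7 °C → 7 + 273.15 = 280.15 K.
For a reversible heat pump, COP_HP = T_H/(T_H − T_C) = 309.15/29.00 = 10.6603.
Q_H = COP_HP · W = 10.6603 × 4450 = 47440 J.

Q_H ≈ 47440 J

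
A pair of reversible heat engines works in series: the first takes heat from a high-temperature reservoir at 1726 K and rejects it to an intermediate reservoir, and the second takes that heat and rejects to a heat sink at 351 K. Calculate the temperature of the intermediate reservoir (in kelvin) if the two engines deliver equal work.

For reversible stages Q_m = Q_H·(T_m/T_H). Setting W₁ = Q_H(1 − T_m/T_H) equal to W₂ = Q_m(1 − T_C/T_m) = Q_H·(T_m − T_C)/T_H gives T_H − T_m = T_m − T_C, so T_m = (T_H + T_C)/2 = (1726.00 + 351.00)/2 = 1040 K.

T_m ≈ 1040 K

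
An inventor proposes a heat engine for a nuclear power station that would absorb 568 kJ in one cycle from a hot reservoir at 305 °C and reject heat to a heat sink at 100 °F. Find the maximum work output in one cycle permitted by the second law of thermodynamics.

T_H = 305 °C → 305 + 273.15 = 578.15 K.
T_C = 100 °F → (100 − 32) × 5/9 = 37.78 °C = 310.93 K.
No engine can exceed the Carnot limit: η_max = 1 − T_C/T_H = 1 − 310.93/578.15 = 0.4622.
W_max = η_max · Q_H = 0.4622 × 568 = 263 kJ.

W_max ≈ 263 kJ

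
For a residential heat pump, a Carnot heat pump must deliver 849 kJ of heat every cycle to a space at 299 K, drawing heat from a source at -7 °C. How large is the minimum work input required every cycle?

W_in ≈ 93.28 kJ

T_C = -7 °C → -7 + 273.15 = 266.15 K.
For a reversible heat pump, COP_HP = T_H/(T_H − T_C) = 299.00/32.85 = 9.1020.
W = Q_H/COP_HP = 849/9.1020 = 93.28 kJ.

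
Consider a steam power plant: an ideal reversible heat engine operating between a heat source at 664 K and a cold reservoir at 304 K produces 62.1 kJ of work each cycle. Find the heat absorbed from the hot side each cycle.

Since the cycle is reversible, η = 1 − T_C/T_H = 1 − 304.00/664.00 = 0.5422.
Q_H = W/η = 62.1/0.5422 = 114.5 kJ.

Q_H ≈ 114.5 kJ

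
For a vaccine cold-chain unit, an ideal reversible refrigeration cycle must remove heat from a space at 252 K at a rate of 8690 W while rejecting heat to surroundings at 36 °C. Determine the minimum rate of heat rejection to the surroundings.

Q̇_H ≈ 10700 W

T_H = 36 °C → 36 + 273.15 = 309.15 K.
For a reversible cycle Q_H/Q_C = T_H/T_C, so Q_H = Q_C·T_H/T_C = 8690 × 309.15/252.00 = 10700 W.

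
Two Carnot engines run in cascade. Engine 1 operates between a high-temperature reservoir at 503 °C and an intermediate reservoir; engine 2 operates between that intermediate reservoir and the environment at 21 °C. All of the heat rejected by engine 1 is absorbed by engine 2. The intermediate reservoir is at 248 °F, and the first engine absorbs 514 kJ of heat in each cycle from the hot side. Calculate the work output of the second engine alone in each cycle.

W₂ ≈ 65.6 kJ

T_H = 503 °C → 503 + 273.15 = 776.15 K.
T_C = 21 °C → 21 + 273.15 = 294.15 K.
T_m = 248 °F → (248 − 32) × 5/9 = 120.00 °C = 393.15 K.
Heat entering the second stage: Q_m = Q_H·(T_m/T_H) = 514 × 393.15/776.15 = 260 kJ.
Second-stage efficiency η₂ = 1 − T_C/T_m = 1 − 294.15/393.15 = 0.2518, so W₂ = η₂·Q_m = 65.6 kJ.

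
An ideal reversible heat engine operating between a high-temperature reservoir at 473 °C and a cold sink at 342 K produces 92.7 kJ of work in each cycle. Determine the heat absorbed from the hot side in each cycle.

T_H = 473 °C → 473 + 273.15 = 746.15 K.
The Carnot efficiency is η = 1 − T_C/T_H = 1 − 342.00/746.15 = 0.5416.
Q_H = W/η = 92.7/0.5416 = 171 kJ.

Q_H ≈ 171 kJ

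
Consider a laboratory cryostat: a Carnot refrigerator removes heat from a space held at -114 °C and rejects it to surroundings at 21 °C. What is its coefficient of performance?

COP_R ≈ 1.18

T_H = 21 °C → 21 + 273.15 = 294.15 K.
T_C = -114 °C → -114 + 273.15 = 159.15 K.
For a reversible refrigerator, COP_R = T_C/(T_H − T_C) = 159.15/(294.15 − 159.15) = 1.18.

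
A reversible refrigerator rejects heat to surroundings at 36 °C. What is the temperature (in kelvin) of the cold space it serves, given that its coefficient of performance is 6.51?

T_C ≈ 268.0 K

T_H = 36 °C → 36 + 273.15 = 309.15 K.
COP_R = T_C/(T_H − T_C) ⇒ T_C = T_H·COP_R/(1 + COP_R) = 309.15 × 6.51/(1 + 6.51) = 268.0 K.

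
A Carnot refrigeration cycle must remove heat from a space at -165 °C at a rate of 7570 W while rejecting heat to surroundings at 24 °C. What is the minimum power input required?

T_H = 24 °C → 24 + 273.15 = 297.15 K.
T_C = -165 °C → -165 + 273.15 = 108.15 K.
COP_R = T_C/(T_H − T_C) = 108.15/189.00 = 0.5722.
W = Q_C/COP_R = 7570/0.5722 = 13200 W.

Ẇ_in ≈ 13200 W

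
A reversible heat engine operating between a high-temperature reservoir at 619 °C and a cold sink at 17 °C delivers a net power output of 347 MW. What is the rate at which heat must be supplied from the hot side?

Q̇_H ≈ 514 MW

T_H = 619 °C → 619 + 273.15 = 892.15 K.
T_C = 17 °C → 17 + 273.15 = 290.15 K.
For a reversible engine, η = 1 − T_C/T_H = 1 − 290.15/892.15 = 0.6748.
Q_H = W/η = 347/0.6748 = 514 MW.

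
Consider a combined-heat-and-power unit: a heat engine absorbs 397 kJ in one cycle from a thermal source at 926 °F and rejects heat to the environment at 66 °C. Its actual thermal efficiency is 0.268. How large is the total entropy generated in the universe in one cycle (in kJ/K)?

T_H = 926 °F → (926 − 32) × 5/9 = 496.67 °C = 769.82 K.
T_C = 66 °C → 66 + 273.15 = 339.15 K.
W = η·Q_H = 0.268 × 397 = 106.4 kJ, so Q_C = Q_H − W = 290.6 kJ.
Entropy balance on the reservoirs: −Q_H/T_H = -0.5157 kJ/K, +Q_C/T_C = 0.8569 kJ/K.
ΔS_univ = −Q_H/T_H + Q_C/T_C = 0.3412 kJ/K (> 0, since η = 0.268 < η_Carnot = 0.559).

ΔS_univ ≈ 0.3412 kJ/K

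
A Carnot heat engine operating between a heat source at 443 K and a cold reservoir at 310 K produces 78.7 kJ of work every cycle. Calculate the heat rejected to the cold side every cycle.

The Carnot efficiency is η = 1 − T_C/T_H = 1 − 310.00/443.00 = 0.3002.
Since Q_C/Q_H = T_C/T_H and Q_H = W/η, Q_C = W·T_C/(T_H − T_C) = 78.7 × 310.00/133.00 = 183 kJ.

Q_C ≈ 183 kJ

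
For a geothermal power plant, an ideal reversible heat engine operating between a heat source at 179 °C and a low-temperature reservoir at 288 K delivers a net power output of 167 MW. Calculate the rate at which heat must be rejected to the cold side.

Q̇_C ≈ 293.0 MW

T_H = 179 °C → 179 + 273.15 = 452.15 K.
The Carnot efficiency is η = 1 − T_C/T_H = 1 − 288.00/452.15 = 0.3630.
Since Q_C/Q_H = T_C/T_H and Q_H = W/η, Q_C = W·T_C/(T_H − T_C) = 167 × 288.00/164.15 = 293.0 MW.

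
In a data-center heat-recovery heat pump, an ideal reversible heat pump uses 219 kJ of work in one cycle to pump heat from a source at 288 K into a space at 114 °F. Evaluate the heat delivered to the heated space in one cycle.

T_H = 114 °F → (114 − 32) × 5/9 = 45.56 °C = 318.71 K.
The Carnot heat-pump COP is COP_HP = T_H/(T_H − T_C) = 318.71/30.71 = 10.3794.
Q_H = COP_HP · W = 10.3794 × 219 = 2270 kJ.

Q_H ≈ 2270 kJ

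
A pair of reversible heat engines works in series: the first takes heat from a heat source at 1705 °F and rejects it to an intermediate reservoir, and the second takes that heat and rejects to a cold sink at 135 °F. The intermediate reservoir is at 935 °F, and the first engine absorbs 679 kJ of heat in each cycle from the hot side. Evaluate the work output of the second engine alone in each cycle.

T_H = 1705 °F → (1705 − 32) × 5/9 = 929.44 °C = 1202.59 K.
T_C = 135 °F → (135 − 32) × 5/9 = 57.22 °C = 330.37 K.
T_m = 935 °F → (935 − 32) × 5/9 = 501.67 °C = 774.82 K.
Heat entering the second stage: Q_m = Q_H·(T_m/T_H) = 679 × 774.82/1202.59 = 437 kJ.
Second-stage efficiency η₂ = 1 − T_C/T_m = 1 − 330.37/774.82 = 0.5736, so W₂ = η₂·Q_m = 251 kJ.

W₂ ≈ 251 kJ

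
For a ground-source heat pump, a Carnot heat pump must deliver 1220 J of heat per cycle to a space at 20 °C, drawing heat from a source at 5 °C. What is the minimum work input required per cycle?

T_H = 20 °C → 20 + 273.15 = 293.15 K.
T_C = 5 °C → 5 + 273.15 = 278.15 K.
Reversible heating COP: COP_HP = T_H/(T_H − T_C) = 293.15/15.00 = 19.5433.
W = Q_H/COP_HP = 1220/19.5433 = 62.4 J.

W_in ≈ 62.4 J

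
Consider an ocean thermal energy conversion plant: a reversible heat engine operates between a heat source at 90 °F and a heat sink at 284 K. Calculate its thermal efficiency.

T_H = 90 °F → (90 − 32) × 5/9 = 32.22 °C = 305.37 K.
Since the cycle is reversible, η = 1 − T_C/T_H = 1 − 284.00/305.37 = 0.06999.

η ≈ 0.06999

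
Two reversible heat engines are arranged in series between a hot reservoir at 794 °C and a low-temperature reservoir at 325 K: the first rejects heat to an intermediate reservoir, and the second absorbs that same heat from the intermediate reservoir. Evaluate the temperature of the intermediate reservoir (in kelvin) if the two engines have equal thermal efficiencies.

T_H = 794 °C → 794 + 273.15 = 1067.15 K.
Equal efficiencies require 1 − T_m/T_H = 1 − T_C/T_m, i.e. T_m/T_H = T_C/T_m, so T_m = √(T_H·T_C) = √(1067.15 × 325.00) = 588.9 K.

T_m ≈ 588.9 K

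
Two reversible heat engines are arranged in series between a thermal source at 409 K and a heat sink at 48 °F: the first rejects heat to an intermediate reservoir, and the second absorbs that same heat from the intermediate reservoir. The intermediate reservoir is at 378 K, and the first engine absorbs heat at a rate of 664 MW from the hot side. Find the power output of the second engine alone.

Ẇ₂ ≈ 155.8 MW

T_C = 48 °F → (48 − 32) × 5/9 = 8.89 °C = 282.04 K.
Heat entering the second stage: Q_m = Q_H·(T_m/T_H) = 664 × 378.00/409.00 = 613.7 MW.
Second-stage efficiency η₂ = 1 − T_C/T_m = 1 − 282.04/378.00 = 0.2539, so W₂ = η₂·Q_m = 155.8 MW.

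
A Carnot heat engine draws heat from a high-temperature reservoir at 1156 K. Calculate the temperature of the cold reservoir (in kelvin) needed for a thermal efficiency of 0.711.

T_C ≈ 334 K

From η = 1 − T_C/T_H, T_C = T_H·(1 − η) = 1156.00 × (1 − 0.711) = 334 K.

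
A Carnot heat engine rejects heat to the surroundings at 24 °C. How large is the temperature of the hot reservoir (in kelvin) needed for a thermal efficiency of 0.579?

T_H ≈ 706 K

T_C = 24 °C → 24 + 273.15 = 297.15 K.
From η = 1 − T_C/T_H, solving for T_H gives T_H = T_C/(1 − η) = 297.15/(1 − 0.579) = 706 K.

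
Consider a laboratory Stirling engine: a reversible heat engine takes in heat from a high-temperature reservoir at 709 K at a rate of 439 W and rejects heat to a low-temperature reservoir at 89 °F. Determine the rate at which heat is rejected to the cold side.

Q̇_C ≈ 189 W

T_C = 89 °F → (89 − 32) × 5/9 = 31.67 °C = 304.82 K.
The Carnot efficiency is η = 1 − T_C/T_H = 1 − 304.82/709.00 = 0.5701.
For a reversible cycle Q_C/Q_H = T_C/T_H, so Q_C = 439 × 304.82/709.00 = 189 W.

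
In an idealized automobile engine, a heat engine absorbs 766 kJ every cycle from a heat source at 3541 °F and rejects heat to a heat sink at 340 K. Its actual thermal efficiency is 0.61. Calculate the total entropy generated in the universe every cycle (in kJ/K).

T_H = 3541 °F → (3541 − 32) × 5/9 = 1949.44 °C = 2222.59 K.
W = η·Q_H = 0.61 × 766 = 467.3 kJ, so Q_C = Q_H − W = 298.7 kJ.
The hot reservoir loses entropy Q_H/T_H = 766/2222.59 = 0.3446 kJ/K; the cold reservoir gains Q_C/T_C = 298.7/340.00 = 0.8786 kJ/K.
ΔS_univ = −Q_H/T_H + Q_C/T_C = 0.534 kJ/K (> 0, since η = 0.61 < η_Carnot = 0.847).

ΔS_univ ≈ 0.534 kJ/K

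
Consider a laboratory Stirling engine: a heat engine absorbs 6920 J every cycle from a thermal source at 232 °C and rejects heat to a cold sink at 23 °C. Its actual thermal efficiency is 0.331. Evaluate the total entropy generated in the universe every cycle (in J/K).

ΔS_univ ≈ 1.93 J/K

T_H = 232 °C → 232 + 273.15 = 505.15 K.
T_C = 23 °C → 23 + 273.15 = 296.15 K.
W = η·Q_H = 0.331 × 6920 = 2291 J, so Q_C = Q_H − W = 4629 J.
Reservoir entropy changes: ΔS_H = −Q_H/T_H = −6920/505.15 = -13.70 J/K and ΔS_C = +Q_C/T_C = 4629/296.15 = 15.63 J/K.
ΔS_univ = −Q_H/T_H + Q_C/T_C = 1.93 J/K (> 0, since η = 0.331 < η_Carnot = 0.414).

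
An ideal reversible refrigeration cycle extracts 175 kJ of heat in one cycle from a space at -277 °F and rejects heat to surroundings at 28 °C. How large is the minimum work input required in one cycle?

W_in ≈ 344.3 kJ

T_H = 28 °C → 28 + 273.15 = 301.15 K.
T_C = -277 °F → (-277 − 32) × 5/9 = -171.67 °C = 101.48 K.
The reversible coefficient of performance is COP_R = T_C/(T_H − T_C) = 101.48/199.67 = 0.5083.
W = Q_C/COP_R = 175/0.5083 = 344.3 kJ.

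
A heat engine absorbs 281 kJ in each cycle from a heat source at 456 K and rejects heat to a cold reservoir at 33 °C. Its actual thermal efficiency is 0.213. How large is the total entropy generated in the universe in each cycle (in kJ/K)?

T_C = 33 °C → 33 + 273.15 = 306.15 K.
W = η·Q_H = 0.213 × 281 = 59.85 kJ, so Q_C = Q_H − W = 221.1 kJ.
Reservoir entropy changes: ΔS_H = −Q_H/T_H = −281/456.00 = -0.6162 kJ/K and ΔS_C = +Q_C/T_C = 221.1/306.15 = 0.7223 kJ/K.
ΔS_univ = −Q_H/T_H + Q_C/T_C = 0.1061 kJ/K (> 0, since η = 0.213 < η_Carnot = 0.329).

ΔS_univ ≈ 0.1061 kJ/K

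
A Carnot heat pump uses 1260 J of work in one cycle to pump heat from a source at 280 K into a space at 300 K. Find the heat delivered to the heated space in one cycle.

Q_H ≈ 18900 J

The Carnot heat-pump COP is COP_HP = T_H/(T_H − T_C) = 300.00/20.00 = 15.0000.
Q_H = COP_HP · W = 15.0000 × 1260 = 18900 J.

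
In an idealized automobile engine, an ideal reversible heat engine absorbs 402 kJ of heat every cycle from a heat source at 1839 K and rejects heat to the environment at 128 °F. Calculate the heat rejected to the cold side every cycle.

Q_C ≈ 71.37 kJ

T_C = 128 °F → (128 − 32) × 5/9 = 53.33 °C = 326.48 K.
For a reversible engine, η = 1 − T_C/T_H = 1 − 326.48/1839.00 = 0.8225.
For a reversible cycle Q_C/Q_H = T_C/T_H, so Q_C = 402 × 326.48/1839.00 = 71.37 kJ.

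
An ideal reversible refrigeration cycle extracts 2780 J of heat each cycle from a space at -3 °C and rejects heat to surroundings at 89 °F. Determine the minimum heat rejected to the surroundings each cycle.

Q_H ≈ 3140 J

T_H = 89 °F → (89 − 32) × 5/9 = 31.67 °C = 304.82 K.
T_C = -3 °C → -3 + 273.15 = 270.15 K.
For a reversible cycle Q_H/Q_C = T_H/T_C, so Q_H = Q_C·T_H/T_C = 2780 × 304.82/270.15 = 3140 J.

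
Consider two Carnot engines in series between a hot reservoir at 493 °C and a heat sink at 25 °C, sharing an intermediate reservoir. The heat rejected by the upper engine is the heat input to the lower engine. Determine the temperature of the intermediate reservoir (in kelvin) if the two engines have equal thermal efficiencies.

T_H = 493 °C → 493 + 273.15 = 766.15 K.
T_C = 25 °C → 25 + 273.15 = 298.15 K.
Equal efficiencies require 1 − T_m/T_H = 1 − T_C/T_m, i.e. T_m/T_H = T_C/T_m, so T_m = √(T_H·T_C) = √(766.15 × 298.15) = 477.9 K.

T_m ≈ 477.9 K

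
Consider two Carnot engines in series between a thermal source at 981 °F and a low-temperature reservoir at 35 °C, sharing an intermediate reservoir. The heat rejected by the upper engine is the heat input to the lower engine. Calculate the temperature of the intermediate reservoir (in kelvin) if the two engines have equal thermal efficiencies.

T_H = 981 °F → (981 − 32) × 5/9 = 527.22 °C = 800.37 K.
T_C = 35 °C → 35 + 273.15 = 308.15 K.
Equal efficiencies require 1 − T_m/T_H = 1 − T_C/T_m, i.e. T_m/T_H = T_C/T_m, so T_m = √(T_H·T_C) = √(800.37 × 308.15) = 497 K.

T_m ≈ 497 K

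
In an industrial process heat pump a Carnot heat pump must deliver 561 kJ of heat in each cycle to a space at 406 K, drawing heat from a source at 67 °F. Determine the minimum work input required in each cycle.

W_in ≈ 156.7 kJ

T_C = 67 °F → (67 − 32) × 5/9 = 19.44 °C = 292.59 K.
The Carnot heat-pump COP is COP_HP = T_H/(T_H − T_C) = 406.00/113.41 = 3.5801.
W = Q_H/COP_HP = 561/3.5801 = 156.7 kJ.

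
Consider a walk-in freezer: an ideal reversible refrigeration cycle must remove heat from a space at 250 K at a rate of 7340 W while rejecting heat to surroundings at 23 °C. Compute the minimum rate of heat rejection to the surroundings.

Q̇_H ≈ 8690 W

T_H = 23 °C → 23 + 273.15 = 296.15 K.
For a reversible cycle Q_H/Q_C = T_H/T_C, so Q_H = Q_C·T_H/T_C = 7340 × 296.15/250.00 = 8690 W.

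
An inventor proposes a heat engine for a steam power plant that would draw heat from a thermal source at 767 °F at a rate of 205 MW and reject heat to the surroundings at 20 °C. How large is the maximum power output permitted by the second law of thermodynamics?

Ẇ_max ≈ 116.8 MW

T_H = 767 °F → (767 − 32) × 5/9 = 408.33 °C = 681.48 K.
T_C = 20 °C → 20 + 273.15 = 293.15 K.
The second-law ceiling is the Carnot efficiency, η_max = 1 − T_C/T_H = 1 − 293.15/681.48 = 0.5698.
W_max = η_max · Q_H = 0.5698 × 205 = 116.8 MW.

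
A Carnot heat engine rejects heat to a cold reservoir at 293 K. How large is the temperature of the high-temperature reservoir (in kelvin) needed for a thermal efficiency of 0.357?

T_H ≈ 456 K

From η = 1 − T_C/T_H, solving for T_H gives T_H = T_C/(1 − η) = 293.00/(1 − 0.357) = 456 K.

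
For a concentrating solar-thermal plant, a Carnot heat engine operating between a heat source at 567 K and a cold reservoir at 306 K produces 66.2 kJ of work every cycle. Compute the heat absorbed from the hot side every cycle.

Q_H ≈ 144 kJ

The Carnot efficiency is η = 1 − T_C/T_H = 1 − 306.00/567.00 = 0.4603.
Q_H = W/η = 66.2/0.4603 = 144 kJ.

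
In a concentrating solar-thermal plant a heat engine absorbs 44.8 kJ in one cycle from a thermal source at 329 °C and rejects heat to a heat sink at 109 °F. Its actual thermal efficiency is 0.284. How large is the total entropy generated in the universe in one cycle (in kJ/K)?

ΔS_univ ≈ 0.0271 kJ/K

T_H = 329 °C → 329 + 273.15 = 602.15 K.
T_C = 109 °F → (109 − 32) × 5/9 = 42.78 °C = 315.93 K.
W = η·Q_H = 0.284 × 44.8 = 12.72 kJ, so Q_C = Q_H − W = 32.08 kJ.
Entropy balance on the reservoirs: −Q_H/T_H = -0.07440 kJ/K, +Q_C/T_C = 0.1015 kJ/K.
ΔS_univ = −Q_H/T_H + Q_C/T_C = 0.0271 kJ/K (> 0, since η = 0.284 < η_Carnot = 0.475).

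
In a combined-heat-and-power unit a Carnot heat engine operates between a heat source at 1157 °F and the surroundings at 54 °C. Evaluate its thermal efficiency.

T_H = 1157 °F → (1157 − 32) × 5/9 = 625.00 °C = 898.15 K.
T_C = 54 °C → 54 + 273.15 = 327.15 K.
Carnot efficiency: η = 1 − T_C/T_H = 1 − 327.15/898.15 = 0.636.

η ≈ 0.636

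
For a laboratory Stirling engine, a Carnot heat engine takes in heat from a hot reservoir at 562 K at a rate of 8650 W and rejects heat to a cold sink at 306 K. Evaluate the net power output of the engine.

For a reversible engine, η = 1 − T_C/T_H = 1 − 306.00/562.00 = 0.4555.
W = η·Q_H = 0.4555 × 8650 = 3940 W.

Ẇ ≈ 3940 W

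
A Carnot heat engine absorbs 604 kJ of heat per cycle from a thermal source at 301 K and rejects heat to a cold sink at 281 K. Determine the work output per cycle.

W ≈ 40.13 kJ

For a reversible engine, η = 1 − T_C/T_H = 1 − 281.00/301.00 = 0.0664.
W = η·Q_H = 0.0664 × 604 = 40.13 kJ.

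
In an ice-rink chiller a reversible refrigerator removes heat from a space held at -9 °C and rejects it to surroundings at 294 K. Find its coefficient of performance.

T_C = -9 °C → -9 + 273.15 = 264.15 K.
COP_R = T_C/(T_H − T_C) = 264.15/(294.00 − 264.15) = 8.85.

COP_R ≈ 8.85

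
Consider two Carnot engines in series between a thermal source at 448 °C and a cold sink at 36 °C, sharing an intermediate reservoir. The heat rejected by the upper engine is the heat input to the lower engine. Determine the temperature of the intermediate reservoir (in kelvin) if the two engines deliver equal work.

T_m ≈ 515 K

T_H = 448 °C → 448 + 273.15 = 721.15 K.
T_C = 36 °C → 36 + 273.15 = 309.15 K.
For reversible stages Q_m = Q_H·(T_m/T_H). Setting W₁ = Q_H(1 − T_m/T_H) equal to W₂ = Q_m(1 − T_C/T_m) = Q_H·(T_m − T_C)/T_H gives T_H − T_m = T_m − T_C, so T_m = (T_H + T_C)/2 = (721.15 + 309.15)/2 = 515 K.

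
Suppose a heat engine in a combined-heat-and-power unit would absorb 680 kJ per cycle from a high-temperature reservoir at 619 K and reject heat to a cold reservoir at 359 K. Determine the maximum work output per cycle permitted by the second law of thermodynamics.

W_max ≈ 286 kJ

By the Carnot theorem, η_max = 1 − T_C/T_H = 1 − 359.00/619.00 = 0.4200.
W_max = η_max · Q_H = 0.4200 × 680 = 286 kJ.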